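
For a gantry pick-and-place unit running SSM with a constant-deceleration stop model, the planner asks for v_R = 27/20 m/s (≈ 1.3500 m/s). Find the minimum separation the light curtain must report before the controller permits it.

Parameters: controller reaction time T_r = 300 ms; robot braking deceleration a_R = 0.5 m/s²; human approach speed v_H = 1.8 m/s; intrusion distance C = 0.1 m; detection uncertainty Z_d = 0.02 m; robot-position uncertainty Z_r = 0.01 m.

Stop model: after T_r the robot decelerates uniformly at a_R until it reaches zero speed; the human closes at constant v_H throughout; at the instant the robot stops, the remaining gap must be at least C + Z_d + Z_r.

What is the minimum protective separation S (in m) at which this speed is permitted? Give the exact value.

braking lasts T_s = (27/20)/(1/2) = 2.7000 s
reaction-phase robot travel = 1.3500·0.3000 = 0.4050 m
robot under decel: 1.3500²/(2·0.5000) = 1.8225 m
person approaches 1.8000·(0.3000+2.7000) = 5.4000 m
residual clearance needed = 0.1000+0.0200+0.0100 = 0.1300 m
S_min ≈ 0.4050+1.8225+5.4000+0.1300  ⇒  S_min = 3103/400 m

S_min = 3103/400 m = 7.7575 m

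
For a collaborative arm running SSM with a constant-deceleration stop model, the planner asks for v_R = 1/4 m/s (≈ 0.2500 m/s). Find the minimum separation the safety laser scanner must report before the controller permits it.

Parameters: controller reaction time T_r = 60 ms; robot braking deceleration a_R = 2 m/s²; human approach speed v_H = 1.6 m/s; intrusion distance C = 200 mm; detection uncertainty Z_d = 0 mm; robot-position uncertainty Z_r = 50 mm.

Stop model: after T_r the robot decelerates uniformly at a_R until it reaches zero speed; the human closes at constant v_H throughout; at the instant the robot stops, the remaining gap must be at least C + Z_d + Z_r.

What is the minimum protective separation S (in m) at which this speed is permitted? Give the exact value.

stop time T_s = (1/4)/2 = 0.1250 s
robot in T_r: 0.2500·0.0600 = 0.0150 m
robot under decel: 0.2500²/(2·2.0000) = 0.0156 m
human closes 1.6000·0.1850 = 0.2960 m
residual clearance needed = 0.2000+0.0000+0.0500 = 0.2500 m
S_min ≈ 0.0150+0.0156+0.2960+0.2500  ⇒  S_min = 4613/8000 m

S_min = 4613/8000 m = 0.5766 m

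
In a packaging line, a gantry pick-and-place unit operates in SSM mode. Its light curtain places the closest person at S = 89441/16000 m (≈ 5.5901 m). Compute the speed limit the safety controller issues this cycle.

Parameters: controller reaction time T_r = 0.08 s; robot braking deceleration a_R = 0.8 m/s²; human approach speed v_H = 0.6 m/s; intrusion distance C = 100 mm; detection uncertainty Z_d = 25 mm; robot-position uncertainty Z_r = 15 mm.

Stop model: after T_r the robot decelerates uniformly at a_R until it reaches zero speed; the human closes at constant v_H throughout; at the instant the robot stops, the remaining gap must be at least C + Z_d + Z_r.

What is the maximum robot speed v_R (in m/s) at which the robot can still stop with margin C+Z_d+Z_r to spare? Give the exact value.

v_R_max = 47/20 m/s = 2.3500 m/s

at the boundary: (5/8)·v² + (83/100)·v + (-86433/16000) = 0
  disc = (83/100)² − 4·(5/8)·(-86433/16000) = 2271049/160000 ; √disc = 1507/400
  v_R = (−(83/100) + 1507/400) / (2·(5/8)) = 47/20 m/s
check:
braking lasts T_s = (47/20)/(4/5) = 2.9375 s
reaction-phase robot travel = 2.3500·0.0800 = 0.1880 m
robot covers 2.3500·2.9375 − ½·0.8000·2.9375² = 3.4516 m while stopping
person approaches 0.6000·(0.0800+2.9375) = 1.8105 m
margins: 0.1000+0.0250+0.0150 = 0.1400 m
sum ≈ 0.1880+3.4516+1.8105+0.1400 ≈ 5.5901 m = S ✓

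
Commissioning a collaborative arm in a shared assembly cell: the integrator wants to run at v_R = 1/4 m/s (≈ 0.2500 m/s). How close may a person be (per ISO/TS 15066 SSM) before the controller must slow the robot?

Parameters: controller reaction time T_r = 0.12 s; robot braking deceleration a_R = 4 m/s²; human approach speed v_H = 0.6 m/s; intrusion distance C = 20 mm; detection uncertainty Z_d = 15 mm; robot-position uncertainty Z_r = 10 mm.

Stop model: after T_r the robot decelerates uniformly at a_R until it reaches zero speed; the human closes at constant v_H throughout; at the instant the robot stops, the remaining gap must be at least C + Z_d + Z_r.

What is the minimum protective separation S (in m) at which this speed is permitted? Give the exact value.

S_min = 3077/16000 m = 0.1923 m

braking lasts T_s = (1/4)/4 = 0.0625 s
robot in T_r: 0.2500·0.1200 = 0.0300 m
robot covers 0.2500·0.0625 − ½·4.0000·0.0625² = 0.0078 m while stopping
person approaches 0.6000·(0.1200+0.0625) = 0.1095 m
residual clearance needed = 0.0200+0.0150+0.0100 = 0.0450 m
S_min ≈ 0.0300+0.0078+0.1095+0.0450  ⇒  S_min = 3077/16000 m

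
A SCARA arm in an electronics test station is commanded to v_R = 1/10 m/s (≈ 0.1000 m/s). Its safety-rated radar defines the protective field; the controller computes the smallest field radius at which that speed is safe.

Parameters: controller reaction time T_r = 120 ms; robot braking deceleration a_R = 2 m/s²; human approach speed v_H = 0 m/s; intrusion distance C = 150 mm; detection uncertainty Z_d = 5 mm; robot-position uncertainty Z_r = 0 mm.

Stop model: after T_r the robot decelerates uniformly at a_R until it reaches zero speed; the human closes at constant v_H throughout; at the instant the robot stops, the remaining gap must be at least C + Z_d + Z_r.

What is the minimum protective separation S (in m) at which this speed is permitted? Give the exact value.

stop time T_s = (1/10)/2 = 0.0500 s
reaction-phase robot travel = 0.1000·0.1200 = 0.0120 m
robot under decel: 0.1000²/(2·2.0000) = 0.0025 m
human closes 0.0000·0.1700 = 0.0000 m
C+Z_d+Z_r = 0.1500+0.0050+0.0000 = 0.1550 m
S_min ≈ 0.0120+0.0025+0.0000+0.1550  ⇒  S_min = 339/2000 m

S_min = 339/2000 m = 0.1695 m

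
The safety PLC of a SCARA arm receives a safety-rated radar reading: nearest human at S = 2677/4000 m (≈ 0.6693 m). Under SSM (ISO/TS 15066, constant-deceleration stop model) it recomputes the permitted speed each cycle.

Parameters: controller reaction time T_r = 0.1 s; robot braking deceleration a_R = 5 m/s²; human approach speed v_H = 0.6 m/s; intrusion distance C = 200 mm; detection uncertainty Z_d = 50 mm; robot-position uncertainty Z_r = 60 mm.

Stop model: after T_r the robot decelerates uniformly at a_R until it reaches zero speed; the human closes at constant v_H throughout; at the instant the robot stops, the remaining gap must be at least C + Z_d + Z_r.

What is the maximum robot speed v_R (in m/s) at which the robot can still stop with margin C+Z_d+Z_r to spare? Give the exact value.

v_R_max = 19/20 m/s = 0.9500 m/s

collect terms ⇒ (1/10)·v_R² + (11/50)·v_R + (-1197/4000) = 0
  disc = (11/50)² − 4·(1/10)·(-1197/4000) = 1681/10000 ; √disc = 41/100
  v_R = (−(11/50) + 41/100) / (2·(1/10)) = 19/20 m/s
check:
T_s = v_R/a_R = (19/20)/5 = 0.1900 s
robot covers v_R·T_r = 0.9500·0.1000 = 0.0950 m before braking
robot under decel: 0.9500²/(2·5.0000) = 0.0902 m
person approaches 0.6000·(0.1000+0.1900) = 0.1740 m
C+Z_d+Z_r = 0.2000+0.0500+0.0600 = 0.3100 m
sum ≈ 0.0950+0.0902+0.1740+0.3100 ≈ 0.6693 m = S ✓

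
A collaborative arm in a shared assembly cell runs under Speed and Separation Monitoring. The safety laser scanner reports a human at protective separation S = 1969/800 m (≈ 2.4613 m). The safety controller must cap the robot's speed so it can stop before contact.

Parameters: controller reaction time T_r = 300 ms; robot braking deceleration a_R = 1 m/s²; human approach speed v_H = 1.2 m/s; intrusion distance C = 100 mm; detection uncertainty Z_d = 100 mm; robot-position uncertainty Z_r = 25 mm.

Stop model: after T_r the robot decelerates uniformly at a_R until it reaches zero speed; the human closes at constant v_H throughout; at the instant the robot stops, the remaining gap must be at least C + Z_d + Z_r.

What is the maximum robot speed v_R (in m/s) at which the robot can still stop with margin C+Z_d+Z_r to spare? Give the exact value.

v_R_max = 19/20 m/s = 0.9500 m/s

collect terms ⇒ (1/2)·v_R² + (3/2)·v_R + (-1501/800) = 0
  disc = (3/2)² − 4·(1/2)·(-1501/800) = 2401/400 ; √disc = 49/20
  v_R = (−(3/2) + 49/20) / (2·(1/2)) = 19/20 m/s
check:
braking lasts T_s = (19/20)/1 = 0.9500 s
robot covers v_R·T_r = 0.9500·0.3000 = 0.2850 m before braking
robot under decel: 0.9500²/(2·1.0000) = 0.4512 m
human closes 1.2000·1.2500 = 1.5000 m
margins: 0.1000+0.1000+0.0250 = 0.2250 m
sum ≈ 0.2850+0.4512+1.5000+0.2250 ≈ 2.4613 m = S ✓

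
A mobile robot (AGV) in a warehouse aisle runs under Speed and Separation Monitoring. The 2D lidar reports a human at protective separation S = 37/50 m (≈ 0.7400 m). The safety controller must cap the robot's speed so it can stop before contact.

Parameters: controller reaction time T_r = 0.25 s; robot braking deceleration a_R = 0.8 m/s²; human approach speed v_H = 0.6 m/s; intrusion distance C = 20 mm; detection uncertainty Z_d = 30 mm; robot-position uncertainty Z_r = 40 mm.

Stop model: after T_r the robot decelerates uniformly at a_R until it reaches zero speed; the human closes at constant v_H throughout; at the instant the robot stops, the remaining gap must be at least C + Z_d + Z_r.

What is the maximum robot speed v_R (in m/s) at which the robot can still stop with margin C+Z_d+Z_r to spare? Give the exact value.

v_R_max = 2/5 m/s = 0.4000 m/s

collect terms ⇒ (5/8)·v_R² + (1)·v_R + (-1/2) = 0
  disc = (1)² − 4·(5/8)·(-1/2) = 9/4 ; √disc = 3/2
  v_R = (−(1) + 3/2) / (2·(5/8)) = 2/5 m/s
check:
braking lasts T_s = (2/5)/(4/5) = 0.5000 s
robot covers v_R·T_r = 0.4000·0.2500 = 0.1000 m before braking
robot covers 0.4000·0.5000 − ½·0.8000·0.5000² = 0.1000 m while stopping
person approaches 0.6000·(0.2500+0.5000) = 0.4500 m
C+Z_d+Z_r = 0.0200+0.0300+0.0400 = 0.0900 m
sum ≈ 0.1000+0.1000+0.4500+0.0900 ≈ 0.7400 m = S ✓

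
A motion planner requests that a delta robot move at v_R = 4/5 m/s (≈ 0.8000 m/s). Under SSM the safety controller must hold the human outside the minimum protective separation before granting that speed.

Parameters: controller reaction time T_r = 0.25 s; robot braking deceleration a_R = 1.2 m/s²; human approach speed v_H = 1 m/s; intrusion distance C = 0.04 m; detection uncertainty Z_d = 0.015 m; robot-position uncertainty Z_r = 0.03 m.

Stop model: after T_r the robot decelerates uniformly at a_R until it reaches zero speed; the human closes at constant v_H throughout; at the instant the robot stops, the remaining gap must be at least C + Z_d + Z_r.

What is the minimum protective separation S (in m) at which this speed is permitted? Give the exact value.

braking lasts T_s = (4/5)/(6/5) = 0.6667 s
robot covers v_R·T_r = 0.8000·0.2500 = 0.2000 m before braking
robot under decel: 0.8000²/(2·1.2000) = 0.2667 m
person approaches 1.0000·(0.2500+0.6667) = 0.9167 m
C+Z_d+Z_r = 0.0400+0.0150+0.0300 = 0.0850 m
S_min ≈ 0.2000+0.2667+0.9167+0.0850  ⇒  S_min = 881/600 m

S_min = 881/600 m = 1.4683 m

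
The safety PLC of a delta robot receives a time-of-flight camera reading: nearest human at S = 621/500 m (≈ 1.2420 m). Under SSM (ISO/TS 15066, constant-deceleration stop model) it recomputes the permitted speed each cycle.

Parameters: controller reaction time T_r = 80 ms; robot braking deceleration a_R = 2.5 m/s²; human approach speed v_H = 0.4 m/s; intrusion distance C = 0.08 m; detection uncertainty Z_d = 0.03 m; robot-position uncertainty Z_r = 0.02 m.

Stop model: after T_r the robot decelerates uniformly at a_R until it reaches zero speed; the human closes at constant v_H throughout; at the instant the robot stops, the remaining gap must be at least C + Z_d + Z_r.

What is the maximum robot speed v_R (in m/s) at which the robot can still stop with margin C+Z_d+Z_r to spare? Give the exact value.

at the boundary: (1/5)·v² + (6/25)·v + (-27/25) = 0
  disc = (6/25)² − 4·(1/5)·(-27/25) = 576/625 ; √disc = 24/25
  v_R = (−(6/25) + 24/25) / (2·(1/5)) = 9/5 m/s
check:
braking lasts T_s = (9/5)/(5/2) = 0.7200 s
robot covers v_R·T_r = 1.8000·0.0800 = 0.1440 m before braking
robot under decel: 1.8000²/(2·2.5000) = 0.6480 m
human over T_r+T_s: 0.4000·(0.0800+0.7200) = 0.3200 m
residual clearance needed = 0.0800+0.0300+0.0200 = 0.1300 m
sum ≈ 0.1440+0.6480+0.3200+0.1300 ≈ 1.2420 m = S ✓

v_R_max = 9/5 m/s = 1.8000 m/s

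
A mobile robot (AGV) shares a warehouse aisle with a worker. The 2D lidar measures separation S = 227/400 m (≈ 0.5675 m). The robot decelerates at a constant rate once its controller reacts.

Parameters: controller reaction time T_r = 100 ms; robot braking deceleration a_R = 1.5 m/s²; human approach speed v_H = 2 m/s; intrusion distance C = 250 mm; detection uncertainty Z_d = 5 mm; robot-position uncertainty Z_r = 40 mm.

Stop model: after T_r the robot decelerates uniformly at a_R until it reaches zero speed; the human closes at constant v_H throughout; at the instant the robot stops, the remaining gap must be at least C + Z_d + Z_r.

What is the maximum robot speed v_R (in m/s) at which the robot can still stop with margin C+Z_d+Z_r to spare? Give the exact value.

quadratic (1/3)·v² + (43/30)·v + (-29/400) = 0
  disc = (43/30)² − 4·(1/3)·(-29/400) = 484/225 ; √disc = 22/15
  v_R = (−(43/30) + 22/15) / (2·(1/3)) = 1/20 m/s
check:
braking lasts T_s = (1/20)/(3/2) = 0.0333 s
robot in T_r: 0.0500·0.1000 = 0.0050 m
robot covers 0.0500·0.0333 − ½·1.5000·0.0333² = 0.0008 m while stopping
person approaches 2.0000·(0.1000+0.0333) = 0.2667 m
residual clearance needed = 0.2500+0.0050+0.0400 = 0.2950 m
sum ≈ 0.0050+0.0008+0.2667+0.2950 ≈ 0.5675 m = S ✓

v_R_max = 1/20 m/s = 0.0500 m/s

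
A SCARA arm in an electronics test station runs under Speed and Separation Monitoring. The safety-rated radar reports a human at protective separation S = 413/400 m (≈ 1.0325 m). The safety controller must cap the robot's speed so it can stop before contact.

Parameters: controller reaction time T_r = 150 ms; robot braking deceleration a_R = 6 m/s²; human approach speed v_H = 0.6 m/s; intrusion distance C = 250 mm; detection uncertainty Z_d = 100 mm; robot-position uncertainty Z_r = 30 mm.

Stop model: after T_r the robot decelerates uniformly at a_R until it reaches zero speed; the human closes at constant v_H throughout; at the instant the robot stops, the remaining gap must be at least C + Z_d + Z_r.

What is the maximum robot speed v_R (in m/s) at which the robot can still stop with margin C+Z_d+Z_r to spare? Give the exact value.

quadratic (1/12)·v² + (1/4)·v + (-9/16) = 0
  disc = (1/4)² − 4·(1/12)·(-9/16) = 1/4 ; √disc = 1/2
  v_R = (−(1/4) + 1/2) / (2·(1/12)) = 3/2 m/s
check:
stop time T_s = (3/2)/6 = 0.2500 s
robot covers v_R·T_r = 1.5000·0.1500 = 0.2250 m before braking
robot under decel: 1.5000²/(2·6.0000) = 0.1875 m
human closes 0.6000·0.4000 = 0.2400 m
residual clearance needed = 0.2500+0.1000+0.0300 = 0.3800 m
sum ≈ 0.2250+0.1875+0.2400+0.3800 ≈ 1.0325 m = S ✓

v_R_max = 3/2 m/s = 1.5000 m/s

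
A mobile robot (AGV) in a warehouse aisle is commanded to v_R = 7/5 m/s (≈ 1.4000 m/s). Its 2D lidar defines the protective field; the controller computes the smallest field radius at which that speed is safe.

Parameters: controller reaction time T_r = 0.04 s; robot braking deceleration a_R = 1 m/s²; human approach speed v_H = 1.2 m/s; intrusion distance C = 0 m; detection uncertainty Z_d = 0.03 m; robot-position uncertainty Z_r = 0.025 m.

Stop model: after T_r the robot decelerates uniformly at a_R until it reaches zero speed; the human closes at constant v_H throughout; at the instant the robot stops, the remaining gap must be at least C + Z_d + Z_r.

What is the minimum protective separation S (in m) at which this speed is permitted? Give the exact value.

stop time T_s = (7/5)/1 = 1.4000 s
reaction-phase robot travel = 1.4000·0.0400 = 0.0560 m
robot under decel: 1.4000²/(2·1.0000) = 0.9800 m
human over T_r+T_s: 1.2000·(0.0400+1.4000) = 1.7280 m
residual clearance needed = 0.0000+0.0300+0.0250 = 0.0550 m
S_min ≈ 0.0560+0.9800+1.7280+0.0550  ⇒  S_min = 2819/1000 m

S_min = 2819/1000 m = 2.8190 m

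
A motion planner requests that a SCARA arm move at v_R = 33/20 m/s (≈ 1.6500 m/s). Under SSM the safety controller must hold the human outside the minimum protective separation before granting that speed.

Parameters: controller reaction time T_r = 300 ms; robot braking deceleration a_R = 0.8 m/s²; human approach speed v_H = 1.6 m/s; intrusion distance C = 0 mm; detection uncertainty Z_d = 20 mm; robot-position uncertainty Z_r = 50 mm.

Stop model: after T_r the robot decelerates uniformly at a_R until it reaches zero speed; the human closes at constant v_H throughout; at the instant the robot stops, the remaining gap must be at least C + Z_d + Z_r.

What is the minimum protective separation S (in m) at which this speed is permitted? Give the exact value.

S_min = 19349/3200 m = 6.0466 m

T_s = v_R/a_R = (33/20)/(4/5) = 2.0625 s
robot in T_r: 1.6500·0.3000 = 0.4950 m
braking distance = 1.6500²/(2·0.8000) = 1.7016 m
human over T_r+T_s: 1.6000·(0.3000+2.0625) = 3.7800 m
residual clearance needed = 0.0000+0.0200+0.0500 = 0.0700 m
S_min ≈ 0.4950+1.7016+3.7800+0.0700  ⇒  S_min = 19349/3200 m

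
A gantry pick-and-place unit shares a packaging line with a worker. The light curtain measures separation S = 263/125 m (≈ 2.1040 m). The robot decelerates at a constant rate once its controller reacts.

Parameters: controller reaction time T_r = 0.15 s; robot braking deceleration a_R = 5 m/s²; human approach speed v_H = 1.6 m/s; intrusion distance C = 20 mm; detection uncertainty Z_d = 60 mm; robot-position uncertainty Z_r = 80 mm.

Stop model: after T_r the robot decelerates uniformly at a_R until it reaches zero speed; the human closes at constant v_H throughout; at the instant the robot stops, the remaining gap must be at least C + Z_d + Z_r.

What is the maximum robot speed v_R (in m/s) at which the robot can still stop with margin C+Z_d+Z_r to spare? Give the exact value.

quadratic (1/10)·v² + (47/100)·v + (-213/125) = 0
  disc = (47/100)² − 4·(1/10)·(-213/125) = 361/400 ; √disc = 19/20
  v_R = (−(47/100) + 19/20) / (2·(1/10)) = 12/5 m/s
check:
stop time T_s = (12/5)/5 = 0.4800 s
reaction-phase robot travel = 2.4000·0.1500 = 0.3600 m
robot covers 2.4000·0.4800 − ½·5.0000·0.4800² = 0.5760 m while stopping
human over T_r+T_s: 1.6000·(0.1500+0.4800) = 1.0080 m
C+Z_d+Z_r = 0.0200+0.0600+0.0800 = 0.1600 m
sum ≈ 0.3600+0.5760+1.0080+0.1600 ≈ 2.1040 m = S ✓

v_R_max = 12/5 m/s = 2.4000 m/s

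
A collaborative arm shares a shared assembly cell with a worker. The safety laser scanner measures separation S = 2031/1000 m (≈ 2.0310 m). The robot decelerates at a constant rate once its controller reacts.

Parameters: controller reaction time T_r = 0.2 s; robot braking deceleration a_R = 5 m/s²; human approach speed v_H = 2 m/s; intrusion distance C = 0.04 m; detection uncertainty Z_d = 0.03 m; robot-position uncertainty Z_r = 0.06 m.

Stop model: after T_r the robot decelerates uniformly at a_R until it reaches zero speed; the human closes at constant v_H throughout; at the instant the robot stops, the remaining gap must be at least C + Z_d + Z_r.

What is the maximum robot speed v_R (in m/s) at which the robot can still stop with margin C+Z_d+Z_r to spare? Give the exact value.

v_R_max = 19/10 m/s = 1.9000 m/s

collect terms ⇒ (1/10)·v_R² + (3/5)·v_R + (-1501/1000) = 0
  disc = (3/5)² − 4·(1/10)·(-1501/1000) = 2401/2500 ; √disc = 49/50
  v_R = (−(3/5) + 49/50) / (2·(1/10)) = 19/10 m/s
check:
braking lasts T_s = (19/10)/5 = 0.3800 s
robot in T_r: 1.9000·0.2000 = 0.3800 m
robot covers 1.9000·0.3800 − ½·5.0000·0.3800² = 0.3610 m while stopping
human closes 2.0000·0.5800 = 1.1600 m
C+Z_d+Z_r = 0.0400+0.0300+0.0600 = 0.1300 m
sum ≈ 0.3800+0.3610+1.1600+0.1300 ≈ 2.0310 m = S ✓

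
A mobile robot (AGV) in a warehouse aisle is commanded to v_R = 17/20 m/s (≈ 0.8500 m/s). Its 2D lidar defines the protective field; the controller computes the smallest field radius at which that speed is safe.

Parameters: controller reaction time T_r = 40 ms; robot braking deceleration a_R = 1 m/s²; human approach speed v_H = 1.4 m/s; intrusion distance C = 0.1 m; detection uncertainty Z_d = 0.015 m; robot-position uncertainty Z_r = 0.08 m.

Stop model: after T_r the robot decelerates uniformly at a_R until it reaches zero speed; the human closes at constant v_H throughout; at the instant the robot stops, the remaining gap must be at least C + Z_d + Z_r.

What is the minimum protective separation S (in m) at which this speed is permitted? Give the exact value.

S_min = 1469/800 m = 1.8362 m

T_s = v_R/a_R = (17/20)/1 = 0.8500 s
robot covers v_R·T_r = 0.8500·0.0400 = 0.0340 m before braking
robot under decel: 0.8500²/(2·1.0000) = 0.3613 m
human closes 1.4000·0.8900 = 1.2460 m
residual clearance needed = 0.1000+0.0150+0.0800 = 0.1950 m
S_min ≈ 0.0340+0.3613+1.2460+0.1950  ⇒  S_min = 1469/800 m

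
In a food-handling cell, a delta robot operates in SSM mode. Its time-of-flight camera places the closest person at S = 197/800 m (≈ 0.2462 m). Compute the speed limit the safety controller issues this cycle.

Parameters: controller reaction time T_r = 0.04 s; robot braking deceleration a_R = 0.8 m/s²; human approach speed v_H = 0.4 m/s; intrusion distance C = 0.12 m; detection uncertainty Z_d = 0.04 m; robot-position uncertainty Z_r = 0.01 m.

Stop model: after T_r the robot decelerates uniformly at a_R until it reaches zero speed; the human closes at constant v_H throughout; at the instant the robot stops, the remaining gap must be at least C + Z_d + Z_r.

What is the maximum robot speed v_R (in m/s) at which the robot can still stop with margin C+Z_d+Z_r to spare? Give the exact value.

quadratic (5/8)·v² + (27/50)·v + (-241/4000) = 0
  disc = (27/50)² − 4·(5/8)·(-241/4000) = 17689/40000 ; √disc = 133/200
  v_R = (−(27/50) + 133/200) / (2·(5/8)) = 1/10 m/s
check:
T_s = v_R/a_R = (1/10)/(4/5) = 0.1250 s
robot in T_r: 0.1000·0.0400 = 0.0040 m
braking distance = 0.1000²/(2·0.8000) = 0.0063 m
human over T_r+T_s: 0.4000·(0.0400+0.1250) = 0.0660 m
C+Z_d+Z_r = 0.1200+0.0400+0.0100 = 0.1700 m
sum ≈ 0.0040+0.0063+0.0660+0.1700 ≈ 0.2462 m = S ✓

v_R_max = 1/10 m/s = 0.1000 m/s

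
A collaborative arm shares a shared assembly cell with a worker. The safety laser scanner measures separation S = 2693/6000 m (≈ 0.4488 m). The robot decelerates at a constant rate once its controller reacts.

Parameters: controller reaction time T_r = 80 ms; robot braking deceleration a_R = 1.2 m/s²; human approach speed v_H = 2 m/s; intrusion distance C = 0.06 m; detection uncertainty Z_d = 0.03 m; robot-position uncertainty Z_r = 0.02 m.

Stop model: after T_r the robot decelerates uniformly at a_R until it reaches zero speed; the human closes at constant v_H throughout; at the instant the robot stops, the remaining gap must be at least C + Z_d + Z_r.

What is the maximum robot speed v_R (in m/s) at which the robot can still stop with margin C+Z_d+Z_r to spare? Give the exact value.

v_R_max = 1/10 m/s = 0.1000 m/s

quadratic (5/12)·v² + (131/75)·v + (-1073/6000) = 0
  disc = (131/75)² − 4·(5/12)·(-1073/6000) = 33489/10000 ; √disc = 183/100
  v_R = (−(131/75) + 183/100) / (2·(5/12)) = 1/10 m/s
check:
stop time T_s = (1/10)/(6/5) = 0.0833 s
robot in T_r: 0.1000·0.0800 = 0.0080 m
braking distance = 0.1000²/(2·1.2000) = 0.0042 m
person approaches 2.0000·(0.0800+0.0833) = 0.3267 m
margins: 0.0600+0.0300+0.0200 = 0.1100 m
sum ≈ 0.0080+0.0042+0.3267+0.1100 ≈ 0.4488 m = S ✓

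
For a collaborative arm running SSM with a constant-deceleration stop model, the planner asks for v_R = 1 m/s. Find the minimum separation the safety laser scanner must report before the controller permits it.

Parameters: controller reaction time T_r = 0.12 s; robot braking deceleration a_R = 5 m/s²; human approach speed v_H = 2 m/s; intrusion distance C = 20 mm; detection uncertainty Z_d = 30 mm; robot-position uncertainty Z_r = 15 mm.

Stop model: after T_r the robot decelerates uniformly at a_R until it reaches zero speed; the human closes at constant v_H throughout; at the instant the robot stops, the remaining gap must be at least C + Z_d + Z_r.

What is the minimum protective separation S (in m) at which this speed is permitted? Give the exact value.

braking lasts T_s = 1/5 = 0.2000 s
robot covers v_R·T_r = 1.0000·0.1200 = 0.1200 m before braking
robot covers 1.0000·0.2000 − ½·5.0000·0.2000² = 0.1000 m while stopping
human closes 2.0000·0.3200 = 0.6400 m
margins: 0.0200+0.0300+0.0150 = 0.0650 m
S_min ≈ 0.1200+0.1000+0.6400+0.0650  ⇒  S_min = 37/40 m

S_min = 37/40 m = 0.9250 m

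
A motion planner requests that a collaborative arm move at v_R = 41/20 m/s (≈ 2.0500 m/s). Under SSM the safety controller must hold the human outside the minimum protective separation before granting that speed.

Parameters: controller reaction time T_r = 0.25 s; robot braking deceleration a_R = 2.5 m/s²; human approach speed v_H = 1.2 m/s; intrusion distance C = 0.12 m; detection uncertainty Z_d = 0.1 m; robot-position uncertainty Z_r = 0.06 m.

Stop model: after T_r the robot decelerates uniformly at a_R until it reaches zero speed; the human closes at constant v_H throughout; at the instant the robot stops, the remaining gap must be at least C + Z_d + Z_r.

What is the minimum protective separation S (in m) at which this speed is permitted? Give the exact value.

braking lasts T_s = (41/20)/(5/2) = 0.8200 s
reaction-phase robot travel = 2.0500·0.2500 = 0.5125 m
braking distance = 2.0500²/(2·2.5000) = 0.8405 m
human closes 1.2000·1.0700 = 1.2840 m
C+Z_d+Z_r = 0.1200+0.1000+0.0600 = 0.2800 m
S_min ≈ 0.5125+0.8405+1.2840+0.2800  ⇒  S_min = 2917/1000 m

S_min = 2917/1000 m = 2.9170 m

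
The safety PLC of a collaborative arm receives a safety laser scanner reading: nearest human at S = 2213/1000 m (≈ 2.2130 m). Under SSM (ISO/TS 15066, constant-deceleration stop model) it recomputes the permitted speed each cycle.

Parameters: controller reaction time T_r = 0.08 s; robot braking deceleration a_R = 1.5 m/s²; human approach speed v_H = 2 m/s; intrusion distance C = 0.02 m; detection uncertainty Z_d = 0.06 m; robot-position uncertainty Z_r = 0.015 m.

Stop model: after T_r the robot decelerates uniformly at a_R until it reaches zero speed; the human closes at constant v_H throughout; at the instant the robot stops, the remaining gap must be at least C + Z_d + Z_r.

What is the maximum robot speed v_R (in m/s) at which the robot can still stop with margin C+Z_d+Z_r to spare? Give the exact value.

v_R_max = 11/10 m/s = 1.1000 m/s

quadratic (1/3)·v² + (106/75)·v + (-979/500) = 0
  disc = (106/75)² − 4·(1/3)·(-979/500) = 25921/5625 ; √disc = 161/75
  v_R = (−(106/75) + 161/75) / (2·(1/3)) = 11/10 m/s
check:
stop time T_s = (11/10)/(3/2) = 0.7333 s
robot in T_r: 1.1000·0.0800 = 0.0880 m
robot under decel: 1.1000²/(2·1.5000) = 0.4033 m
person approaches 2.0000·(0.0800+0.7333) = 1.6267 m
C+Z_d+Z_r = 0.0200+0.0600+0.0150 = 0.0950 m
sum ≈ 0.0880+0.4033+1.6267+0.0950 ≈ 2.2130 m = S ✓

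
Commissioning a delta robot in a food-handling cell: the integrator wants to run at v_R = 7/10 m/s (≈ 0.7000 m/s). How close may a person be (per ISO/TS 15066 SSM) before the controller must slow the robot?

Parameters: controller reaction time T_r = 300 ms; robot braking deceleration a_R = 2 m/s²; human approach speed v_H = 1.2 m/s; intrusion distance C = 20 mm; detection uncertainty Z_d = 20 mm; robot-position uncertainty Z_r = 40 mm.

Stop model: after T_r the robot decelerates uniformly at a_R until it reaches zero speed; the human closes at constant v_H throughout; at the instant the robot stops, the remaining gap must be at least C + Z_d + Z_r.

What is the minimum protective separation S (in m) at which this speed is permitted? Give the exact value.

stop time T_s = (7/10)/2 = 0.3500 s
robot covers v_R·T_r = 0.7000·0.3000 = 0.2100 m before braking
braking distance = 0.7000²/(2·2.0000) = 0.1225 m
human closes 1.2000·0.6500 = 0.7800 m
margins: 0.0200+0.0200+0.0400 = 0.0800 m
S_min ≈ 0.2100+0.1225+0.7800+0.0800  ⇒  S_min = 477/400 m

S_min = 477/400 m = 1.1925 m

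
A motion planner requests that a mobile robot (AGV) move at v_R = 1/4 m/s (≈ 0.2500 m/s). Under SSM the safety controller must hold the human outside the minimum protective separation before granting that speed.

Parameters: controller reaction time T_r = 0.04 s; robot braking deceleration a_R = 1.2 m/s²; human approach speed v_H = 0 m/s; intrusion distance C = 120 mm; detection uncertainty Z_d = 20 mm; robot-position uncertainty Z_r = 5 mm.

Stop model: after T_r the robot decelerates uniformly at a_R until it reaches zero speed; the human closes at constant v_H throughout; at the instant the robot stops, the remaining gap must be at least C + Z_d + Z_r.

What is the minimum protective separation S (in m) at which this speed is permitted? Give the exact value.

stop time T_s = (1/4)/(6/5) = 0.2083 s
robot in T_r: 0.2500·0.0400 = 0.0100 m
robot covers 0.2500·0.2083 − ½·1.2000·0.2083² = 0.0260 m while stopping
person approaches 0.0000·(0.0400+0.2083) = 0.0000 m
C+Z_d+Z_r = 0.1200+0.0200+0.0050 = 0.1450 m
S_min ≈ 0.0100+0.0260+0.0000+0.1450  ⇒  S_min = 869/4800 m

S_min = 869/4800 m = 0.1810 m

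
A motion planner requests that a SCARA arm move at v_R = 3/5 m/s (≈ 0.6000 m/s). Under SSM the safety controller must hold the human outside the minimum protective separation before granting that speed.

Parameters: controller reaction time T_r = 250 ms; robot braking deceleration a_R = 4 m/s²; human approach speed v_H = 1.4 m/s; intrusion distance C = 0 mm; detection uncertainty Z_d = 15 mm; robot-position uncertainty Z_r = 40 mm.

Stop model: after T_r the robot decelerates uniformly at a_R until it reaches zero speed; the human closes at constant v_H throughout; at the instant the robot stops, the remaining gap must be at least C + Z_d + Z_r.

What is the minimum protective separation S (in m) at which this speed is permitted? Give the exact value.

S_min = 81/100 m = 0.8100 m

stop time T_s = (3/5)/4 = 0.1500 s
robot covers v_R·T_r = 0.6000·0.2500 = 0.1500 m before braking
robot covers 0.6000·0.1500 − ½·4.0000·0.1500² = 0.0450 m while stopping
person approaches 1.4000·(0.2500+0.1500) = 0.5600 m
margins: 0.0000+0.0150+0.0400 = 0.0550 m
S_min ≈ 0.1500+0.0450+0.5600+0.0550  ⇒  S_min = 81/100 m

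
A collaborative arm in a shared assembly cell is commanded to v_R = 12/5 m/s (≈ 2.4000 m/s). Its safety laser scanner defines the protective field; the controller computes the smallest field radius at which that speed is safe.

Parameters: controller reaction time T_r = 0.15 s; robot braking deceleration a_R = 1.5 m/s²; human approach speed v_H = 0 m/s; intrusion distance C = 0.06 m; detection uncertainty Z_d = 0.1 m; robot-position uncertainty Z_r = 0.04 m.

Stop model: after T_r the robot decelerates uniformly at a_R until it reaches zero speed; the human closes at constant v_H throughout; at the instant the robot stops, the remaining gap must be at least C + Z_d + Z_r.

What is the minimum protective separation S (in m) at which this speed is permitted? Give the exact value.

T_s = v_R/a_R = (12/5)/(3/2) = 1.6000 s
robot in T_r: 2.4000·0.1500 = 0.3600 m
braking distance = 2.4000²/(2·1.5000) = 1.9200 m
person approaches 0.0000·(0.1500+1.6000) = 0.0000 m
C+Z_d+Z_r = 0.0600+0.1000+0.0400 = 0.2000 m
S_min ≈ 0.3600+1.9200+0.0000+0.2000  ⇒  S_min = 62/25 m

S_min = 62/25 m = 2.4800 m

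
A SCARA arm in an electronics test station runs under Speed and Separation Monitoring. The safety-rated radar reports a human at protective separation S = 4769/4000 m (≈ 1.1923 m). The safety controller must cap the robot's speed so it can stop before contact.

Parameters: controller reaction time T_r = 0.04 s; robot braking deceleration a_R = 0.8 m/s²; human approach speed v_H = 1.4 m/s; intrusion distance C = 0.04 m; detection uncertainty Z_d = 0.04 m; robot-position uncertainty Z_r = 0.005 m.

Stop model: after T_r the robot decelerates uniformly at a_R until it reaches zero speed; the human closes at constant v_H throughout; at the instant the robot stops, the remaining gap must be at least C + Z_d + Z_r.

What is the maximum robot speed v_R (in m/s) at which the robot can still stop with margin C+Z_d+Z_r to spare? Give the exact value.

v_R_max = 1/2 m/s = 0.5000 m/s

collect terms ⇒ (5/8)·v_R² + (179/100)·v_R + (-841/800) = 0
  disc = (179/100)² − 4·(5/8)·(-841/800) = 233289/40000 ; √disc = 483/200
  v_R = (−(179/100) + 483/200) / (2·(5/8)) = 1/2 m/s
check:
stop time T_s = (1/2)/(4/5) = 0.6250 s
reaction-phase robot travel = 0.5000·0.0400 = 0.0200 m
robot covers 0.5000·0.6250 − ½·0.8000·0.6250² = 0.1562 m while stopping
human over T_r+T_s: 1.4000·(0.0400+0.6250) = 0.9310 m
residual clearance needed = 0.0400+0.0400+0.0050 = 0.0850 m
sum ≈ 0.0200+0.1562+0.9310+0.0850 ≈ 1.1923 m = S ✓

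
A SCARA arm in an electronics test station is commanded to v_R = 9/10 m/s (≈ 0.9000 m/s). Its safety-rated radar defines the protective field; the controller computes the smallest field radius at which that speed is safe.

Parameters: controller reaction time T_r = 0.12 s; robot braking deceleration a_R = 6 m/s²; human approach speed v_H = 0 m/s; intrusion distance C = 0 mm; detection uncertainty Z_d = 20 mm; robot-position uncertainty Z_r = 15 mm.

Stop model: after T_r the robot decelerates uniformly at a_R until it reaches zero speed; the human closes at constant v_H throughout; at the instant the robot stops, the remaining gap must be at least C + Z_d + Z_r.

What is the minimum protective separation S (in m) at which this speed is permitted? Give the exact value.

T_s = v_R/a_R = (9/10)/6 = 0.1500 s
robot covers v_R·T_r = 0.9000·0.1200 = 0.1080 m before braking
robot covers 0.9000·0.1500 − ½·6.0000·0.1500² = 0.0675 m while stopping
person approaches 0.0000·(0.1200+0.1500) = 0.0000 m
residual clearance needed = 0.0000+0.0200+0.0150 = 0.0350 m
S_min ≈ 0.1080+0.0675+0.0000+0.0350  ⇒  S_min = 421/2000 m

S_min = 421/2000 m = 0.2105 m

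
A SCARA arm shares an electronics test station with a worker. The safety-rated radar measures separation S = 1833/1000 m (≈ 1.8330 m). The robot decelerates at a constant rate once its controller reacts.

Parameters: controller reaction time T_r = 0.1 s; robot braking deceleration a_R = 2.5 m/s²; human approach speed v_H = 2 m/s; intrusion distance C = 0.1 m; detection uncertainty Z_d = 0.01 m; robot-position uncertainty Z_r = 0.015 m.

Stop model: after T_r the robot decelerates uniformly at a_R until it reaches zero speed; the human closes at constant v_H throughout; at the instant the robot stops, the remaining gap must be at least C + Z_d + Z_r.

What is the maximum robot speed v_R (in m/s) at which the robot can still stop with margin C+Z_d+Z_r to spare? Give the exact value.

v_R_max = 13/10 m/s = 1.3000 m/s

quadratic (1/5)·v² + (9/10)·v + (-377/250) = 0
  disc = (9/10)² − 4·(1/5)·(-377/250) = 5041/2500 ; √disc = 71/50
  v_R = (−(9/10) + 71/50) / (2·(1/5)) = 13/10 m/s
check:
T_s = v_R/a_R = (13/10)/(5/2) = 0.5200 s
reaction-phase robot travel = 1.3000·0.1000 = 0.1300 m
robot under decel: 1.3000²/(2·2.5000) = 0.3380 m
person approaches 2.0000·(0.1000+0.5200) = 1.2400 m
margins: 0.1000+0.0100+0.0150 = 0.1250 m
sum ≈ 0.1300+0.3380+1.2400+0.1250 ≈ 1.8330 m = S ✓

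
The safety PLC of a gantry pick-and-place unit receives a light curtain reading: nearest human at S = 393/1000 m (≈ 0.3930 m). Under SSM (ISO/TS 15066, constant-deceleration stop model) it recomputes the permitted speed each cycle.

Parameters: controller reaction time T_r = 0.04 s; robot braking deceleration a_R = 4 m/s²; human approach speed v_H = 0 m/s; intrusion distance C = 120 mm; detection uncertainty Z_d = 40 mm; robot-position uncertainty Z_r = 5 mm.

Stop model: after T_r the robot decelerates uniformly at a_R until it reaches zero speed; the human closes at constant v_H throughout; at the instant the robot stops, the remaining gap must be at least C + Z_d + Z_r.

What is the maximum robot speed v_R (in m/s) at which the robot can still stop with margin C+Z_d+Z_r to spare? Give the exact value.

at the boundary: (1/8)·v² + (1/25)·v + (-57/250) = 0
  disc = (1/25)² − 4·(1/8)·(-57/250) = 289/2500 ; √disc = 17/50
  v_R = (−(1/25) + 17/50) / (2·(1/8)) = 6/5 m/s
check:
braking lasts T_s = (6/5)/4 = 0.3000 s
reaction-phase robot travel = 1.2000·0.0400 = 0.0480 m
braking distance = 1.2000²/(2·4.0000) = 0.1800 m
human closes 0.0000·0.3400 = 0.0000 m
residual clearance needed = 0.1200+0.0400+0.0050 = 0.1650 m
sum ≈ 0.0480+0.1800+0.0000+0.1650 ≈ 0.3930 m = S ✓

v_R_max = 6/5 m/s = 1.2000 m/s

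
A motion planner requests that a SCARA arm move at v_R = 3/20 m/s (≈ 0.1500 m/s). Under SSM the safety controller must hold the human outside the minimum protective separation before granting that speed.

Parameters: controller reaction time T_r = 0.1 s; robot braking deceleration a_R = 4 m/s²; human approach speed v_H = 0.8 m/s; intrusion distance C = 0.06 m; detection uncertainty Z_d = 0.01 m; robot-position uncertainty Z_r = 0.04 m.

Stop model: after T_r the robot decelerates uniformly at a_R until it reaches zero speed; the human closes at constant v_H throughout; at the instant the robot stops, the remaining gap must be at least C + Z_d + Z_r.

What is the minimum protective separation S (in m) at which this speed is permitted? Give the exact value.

stop time T_s = (3/20)/4 = 0.0375 s
robot covers v_R·T_r = 0.1500·0.1000 = 0.0150 m before braking
braking distance = 0.1500²/(2·4.0000) = 0.0028 m
person approaches 0.8000·(0.1000+0.0375) = 0.1100 m
margins: 0.0600+0.0100+0.0400 = 0.1100 m
S_min ≈ 0.0150+0.0028+0.1100+0.1100  ⇒  S_min = 761/3200 m

S_min = 761/3200 m = 0.2378 m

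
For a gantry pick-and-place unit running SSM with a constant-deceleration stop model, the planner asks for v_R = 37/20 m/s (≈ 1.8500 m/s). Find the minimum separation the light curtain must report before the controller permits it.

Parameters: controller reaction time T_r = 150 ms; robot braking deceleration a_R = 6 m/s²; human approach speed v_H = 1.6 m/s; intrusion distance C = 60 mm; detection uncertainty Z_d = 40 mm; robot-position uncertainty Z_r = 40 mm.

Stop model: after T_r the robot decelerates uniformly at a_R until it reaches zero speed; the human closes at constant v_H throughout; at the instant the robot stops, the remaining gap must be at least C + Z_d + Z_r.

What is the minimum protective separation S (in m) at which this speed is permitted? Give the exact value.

braking lasts T_s = (37/20)/6 = 0.3083 s
robot in T_r: 1.8500·0.1500 = 0.2775 m
braking distance = 1.8500²/(2·6.0000) = 0.2852 m
person approaches 1.6000·(0.1500+0.3083) = 0.7333 m
margins: 0.0600+0.0400+0.0400 = 0.1400 m
S_min ≈ 0.2775+0.2852+0.7333+0.1400  ⇒  S_min = 6893/4800 m

S_min = 6893/4800 m = 1.4360 m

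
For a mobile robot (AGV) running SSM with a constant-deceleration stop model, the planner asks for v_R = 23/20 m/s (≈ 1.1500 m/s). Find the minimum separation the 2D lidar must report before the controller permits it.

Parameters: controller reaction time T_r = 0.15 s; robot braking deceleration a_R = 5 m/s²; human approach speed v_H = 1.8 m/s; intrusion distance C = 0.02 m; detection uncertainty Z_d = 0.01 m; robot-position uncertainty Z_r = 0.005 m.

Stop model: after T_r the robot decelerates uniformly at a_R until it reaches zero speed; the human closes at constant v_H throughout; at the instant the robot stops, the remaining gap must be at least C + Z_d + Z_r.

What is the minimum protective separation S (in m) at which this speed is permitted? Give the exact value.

S_min = 819/800 m = 1.0237 m

braking lasts T_s = (23/20)/5 = 0.2300 s
reaction-phase robot travel = 1.1500·0.1500 = 0.1725 m
robot under decel: 1.1500²/(2·5.0000) = 0.1323 m
human over T_r+T_s: 1.8000·(0.1500+0.2300) = 0.6840 m
residual clearance needed = 0.0200+0.0100+0.0050 = 0.0350 m
S_min ≈ 0.1725+0.1323+0.6840+0.0350  ⇒  S_min = 819/800 m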